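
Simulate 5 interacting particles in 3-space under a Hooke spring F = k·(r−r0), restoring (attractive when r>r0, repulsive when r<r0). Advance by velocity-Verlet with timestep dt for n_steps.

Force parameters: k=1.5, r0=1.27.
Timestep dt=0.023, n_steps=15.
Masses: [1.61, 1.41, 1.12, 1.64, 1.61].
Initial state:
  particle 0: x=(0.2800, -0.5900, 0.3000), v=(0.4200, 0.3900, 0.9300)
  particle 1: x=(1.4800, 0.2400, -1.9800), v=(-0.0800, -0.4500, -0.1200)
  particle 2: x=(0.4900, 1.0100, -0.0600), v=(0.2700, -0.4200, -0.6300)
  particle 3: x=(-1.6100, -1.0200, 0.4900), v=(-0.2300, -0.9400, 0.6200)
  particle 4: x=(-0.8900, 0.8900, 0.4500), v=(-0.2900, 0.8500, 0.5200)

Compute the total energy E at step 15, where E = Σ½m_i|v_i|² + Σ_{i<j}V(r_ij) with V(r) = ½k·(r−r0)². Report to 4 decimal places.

step 0: x0=(0.2800, -0.5900, 0.3000) x1=(1.4800, 0.2400, -1.9800) x2=(0.4900, 1.0100, -0.0600) x3=(-1.6100, -1.0200, 0.4900) x4=(-0.8900, 0.8900, 0.4500)
step 1: x0=(0.2896, -0.5807, 0.3211) x1=(1.4768, 0.2295, -1.9813) x2=(0.4959, 0.9997, -0.0746) x3=(-1.6143, -1.0409, 0.5037) x4=(-0.8962, 0.9092, 0.4616)
step 2: x0=(0.2990, -0.5709, 0.3416) x1=(1.4710, 0.2187, -1.9795) x2=(0.5010, 0.9880, -0.0895) x3=(-1.6164, -1.0604, 0.5165) x4=(-0.9015, 0.9275, 0.4723)
step 3: x0=(0.3081, -0.5606, 0.3615) x1=(1.4625, 0.2076, -1.9748) x2=(0.5053, 0.9750, -0.1046) x3=(-1.6165, -1.0784, 0.5281) x4=(-0.9060, 0.9450, 0.4822)
step 4: x0=(0.3171, -0.5497, 0.3808) x1=(1.4514, 0.1962, -1.9670) x2=(0.5089, 0.9607, -0.1198) x3=(-1.6144, -1.0949, 0.5387) x4=(-0.9094, 0.9615, 0.4913)
step 5: x0=(0.3257, -0.5383, 0.3995) x1=(1.4377, 0.1845, -1.9562) x2=(0.5117, 0.9451, -0.1352) x3=(-1.6103, -1.1099, 0.5483) x4=(-0.9120, 0.9772, 0.4995)
step 6: x0=(0.3342, -0.5265, 0.4175) x1=(1.4214, 0.1726, -1.9424) x2=(0.5137, 0.9282, -0.1507) x3=(-1.6040, -1.1233, 0.5567) x4=(-0.9136, 0.9919, 0.5069)
step 7: x0=(0.3423, -0.5141, 0.4349) x1=(1.4026, 0.1604, -1.9257) x2=(0.5148, 0.9101, -0.1662) x3=(-1.5956, -1.1352, 0.5641) x4=(-0.9143, 1.0056, 0.5135)
step 8: x0=(0.3502, -0.5013, 0.4517) x1=(1.3812, 0.1480, -1.9060) x2=(0.5152, 0.8907, -0.1818) x3=(-1.5852, -1.1455, 0.5705) x4=(-0.9140, 1.0184, 0.5193)
step 9: x0=(0.3578, -0.4880, 0.4679) x1=(1.3574, 0.1354, -1.8835) x2=(0.5146, 0.8701, -0.1973) x3=(-1.5726, -1.1542, 0.5757) x4=(-0.9128, 1.0301, 0.5242)
step 10: x0=(0.3650, -0.4744, 0.4835) x1=(1.3312, 0.1226, -1.8581) x2=(0.5132, 0.8484, -0.2128) x3=(-1.5580, -1.1614, 0.5799) x4=(-0.9107, 1.0408, 0.5283)
step 11: x0=(0.3719, -0.4603, 0.4984) x1=(1.3027, 0.1096, -1.8299) x2=(0.5109, 0.8256, -0.2282) x3=(-1.5414, -1.1669, 0.5831) x4=(-0.9076, 1.0504, 0.5316)
step 12: x0=(0.3785, -0.4459, 0.5127) x1=(1.2719, 0.0964, -1.7990) x2=(0.5078, 0.8017, -0.2435) x3=(-1.5228, -1.1709, 0.5852) x4=(-0.9037, 1.0589, 0.5341)
step 13: x0=(0.3847, -0.4312, 0.5264) x1=(1.2388, 0.0830, -1.7655) x2=(0.5037, 0.7767, -0.2585) x3=(-1.5022, -1.1733, 0.5862) x4=(-0.8988, 1.0664, 0.5358)
step 14: x0=(0.3906, -0.4161, 0.5395) x1=(1.2037, 0.0694, -1.7294) x2=(0.4988, 0.7508, -0.2734) x3=(-1.4798, -1.1741, 0.5863) x4=(-0.8930, 1.0727, 0.5367)
step 15: x0=(0.3961, -0.4007, 0.5521) x1=(1.1665, 0.0558, -1.6908) x2=(0.4930, 0.7240, -0.2880) x3=(-1.4554, -1.1734, 0.5854) x4=(-0.8864, 1.0780, 0.5368)
step 0 velocities: v0=(0.4200, 0.3900, 0.9300) v1=(-0.0800, -0.4500, -0.1200) v2=(0.2700, -0.4200, -0.6300) v3=(-0.2300, -0.9400, 0.6200) v4=(-0.2900, 0.8500, 0.5200)
step 0: KE=3.4301, PE=15.5427, E=18.9728
step 15 velocities: v0=(0.2309, 0.6749, 0.5334) v1=(-1.6603, -0.5977, 1.7296) v2=(-0.2710, -1.1873, -0.6295) v3=(1.0970, 0.0643, -0.0619) v4=(0.3078, 0.2052, -0.0090)
step 15: KE=7.0990, PE=11.8713, E=18.9703

18.9703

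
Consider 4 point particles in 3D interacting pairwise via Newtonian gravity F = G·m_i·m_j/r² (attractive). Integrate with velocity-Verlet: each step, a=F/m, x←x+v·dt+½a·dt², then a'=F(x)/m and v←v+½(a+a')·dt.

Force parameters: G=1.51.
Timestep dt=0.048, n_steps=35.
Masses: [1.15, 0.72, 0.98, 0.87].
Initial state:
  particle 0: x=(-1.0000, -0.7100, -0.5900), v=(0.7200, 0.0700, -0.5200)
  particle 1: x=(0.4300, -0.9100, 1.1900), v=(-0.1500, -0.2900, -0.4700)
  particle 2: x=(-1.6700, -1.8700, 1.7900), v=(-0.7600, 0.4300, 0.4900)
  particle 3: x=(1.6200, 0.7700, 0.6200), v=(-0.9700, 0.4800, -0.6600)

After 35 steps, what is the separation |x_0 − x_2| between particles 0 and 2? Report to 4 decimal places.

step 0: x0=(-1.0000, -0.7100, -0.5900) x1=(0.4300, -0.9100, 1.1900) x2=(-1.6700, -1.8700, 1.7900) x3=(1.6200, 0.7700, 0.6200)
step 1: x0=(-0.9652, -0.7067, -0.6145) x1=(0.4225, -0.9237, 1.1671) x2=(-1.7062, -1.8491, 1.8132) x3=(1.5731, 0.7927, 0.5883)
step 2: x0=(-0.9300, -0.7035, -0.6382) x1=(0.4143, -0.9371, 1.1436) x2=(-1.7417, -1.8277, 1.8358) x3=(1.5254, 0.8146, 0.5567)
step 3: x0=(-0.8944, -0.7003, -0.6609) x1=(0.4055, -0.9501, 1.1195) x2=(-1.7766, -1.8059, 1.8578) x3=(1.4770, 0.8359, 0.5252)
step 4: x0=(-0.8584, -0.6972, -0.6828) x1=(0.3960, -0.9626, 1.0947) x2=(-1.8108, -1.7837, 1.8792) x3=(1.4279, 0.8563, 0.4936)
step 5: x0=(-0.8219, -0.6942, -0.7038) x1=(0.3859, -0.9747, 1.0692) x2=(-1.8445, -1.7611, 1.9000) x3=(1.3780, 0.8760, 0.4621)
step 6: x0=(-0.7851, -0.6911, -0.7238) x1=(0.3751, -0.9863, 1.0430) x2=(-1.8775, -1.7381, 1.9203) x3=(1.3275, 0.8949, 0.4307)
step 7: x0=(-0.7477, -0.6881, -0.7430) x1=(0.3636, -0.9975, 1.0161) x2=(-1.9099, -1.7147, 1.9400) x3=(1.2762, 0.9129, 0.3992)
step 8: x0=(-0.7100, -0.6850, -0.7612) x1=(0.3515, -1.0080, 0.9885) x2=(-1.9417, -1.6910, 1.9591) x3=(1.2242, 0.9302, 0.3677)
step 9: x0=(-0.6718, -0.6819, -0.7785) x1=(0.3386, -1.0181, 0.9601) x2=(-1.9729, -1.6670, 1.9777) x3=(1.1716, 0.9465, 0.3362)
step 10: x0=(-0.6331, -0.6788, -0.7947) x1=(0.3251, -1.0275, 0.9309) x2=(-2.0034, -1.6427, 1.9958) x3=(1.1182, 0.9620, 0.3047)
step 11: x0=(-0.5940, -0.6756, -0.8100) x1=(0.3108, -1.0364, 0.9009) x2=(-2.0334, -1.6180, 2.0133) x3=(1.0642, 0.9766, 0.2732)
step 12: x0=(-0.5545, -0.6723, -0.8243) x1=(0.2959, -1.0446, 0.8700) x2=(-2.0629, -1.5931, 2.0303) x3=(1.0095, 0.9902, 0.2417)
step 13: x0=(-0.5145, -0.6689, -0.8375) x1=(0.2802, -1.0522, 0.8382) x2=(-2.0917, -1.5680, 2.0468) x3=(0.9541, 1.0029, 0.2100)
step 14: x0=(-0.4740, -0.6654, -0.8497) x1=(0.2639, -1.0591, 0.8054) x2=(-2.1200, -1.5426, 2.0628) x3=(0.8981, 1.0146, 0.1783)
step 15: x0=(-0.4331, -0.6617, -0.8607) x1=(0.2469, -1.0653, 0.7717) x2=(-2.1477, -1.5170, 2.0783) x3=(0.8413, 1.0252, 0.1466)
step 16: x0=(-0.3917, -0.6579, -0.8706) x1=(0.2292, -1.0707, 0.7369) x2=(-2.1749, -1.4911, 2.0933) x3=(0.7840, 1.0347, 0.1147)
step 17: x0=(-0.3499, -0.6539, -0.8793) x1=(0.2108, -1.0754, 0.7010) x2=(-2.2015, -1.4650, 2.1078) x3=(0.7260, 1.0432, 0.0827)
step 18: x0=(-0.3077, -0.6497, -0.8867) x1=(0.1917, -1.0793, 0.6639) x2=(-2.2276, -1.4387, 2.1218) x3=(0.6674, 1.0504, 0.0506)
step 19: x0=(-0.2650, -0.6453, -0.8928) x1=(0.1720, -1.0822, 0.6256) x2=(-2.2531, -1.4123, 2.1353) x3=(0.6082, 1.0564, 0.0183)
step 20: x0=(-0.2219, -0.6406, -0.8976) x1=(0.1517, -1.0843, 0.5860) x2=(-2.2782, -1.3856, 2.1483) x3=(0.5484, 1.0612, -0.0142)
step 21: x0=(-0.1785, -0.6357, -0.9010) x1=(0.1307, -1.0854, 0.5450) x2=(-2.3027, -1.3588, 2.1609) x3=(0.4880, 1.0646, -0.0468)
step 22: x0=(-0.1348, -0.6305, -0.9029) x1=(0.1092, -1.0855, 0.5024) x2=(-2.3268, -1.3318, 2.1730) x3=(0.4272, 1.0666, -0.0796)
step 23: x0=(-0.0908, -0.6250, -0.9032) x1=(0.0872, -1.0846, 0.4583) x2=(-2.3503, -1.3046, 2.1847) x3=(0.3658, 1.0671, -0.1126)
step 24: x0=(-0.0466, -0.6192, -0.9018) x1=(0.0647, -1.0824, 0.4124) x2=(-2.3733, -1.2772, 2.1958) x3=(0.3040, 1.0661, -0.1458)
step 25: x0=(-0.0022, -0.6131, -0.8988) x1=(0.0418, -1.0791, 0.3647) x2=(-2.3959, -1.2498, 2.2066) x3=(0.2418, 1.0635, -0.1793)
step 26: x0=(0.0422, -0.6067, -0.8939) x1=(0.0186, -1.0744, 0.3150) x2=(-2.4180, -1.2221, 2.2168) x3=(0.1793, 1.0592, -0.2130)
step 27: x0=(0.0865, -0.6000, -0.8872) x1=(-0.0048, -1.0682, 0.2631) x2=(-2.4396, -1.1943, 2.2267) x3=(0.1166, 1.0532, -0.2469)
step 28: x0=(0.1306, -0.5931, -0.8784) x1=(-0.0283, -1.0605, 0.2089) x2=(-2.4608, -1.1664, 2.2360) x3=(0.0537, 1.0454, -0.2811)
step 29: x0=(0.1742, -0.5859, -0.8675) x1=(-0.0516, -1.0511, 0.1522) x2=(-2.4816, -1.1384, 2.2450) x3=(-0.0093, 1.0357, -0.3154)
step 30: x0=(0.2173, -0.5786, -0.8545) x1=(-0.0745, -1.0397, 0.0929) x2=(-2.5019, -1.1102, 2.2534) x3=(-0.0723, 1.0242, -0.3500)
step 31: x0=(0.2595, -0.5712, -0.8392) x1=(-0.0968, -1.0264, 0.0307) x2=(-2.5217, -1.0819, 2.2615) x3=(-0.1351, 1.0107, -0.3847)
step 32: x0=(0.3005, -0.5639, -0.8215) x1=(-0.1181, -1.0107, -0.0345) x2=(-2.5412, -1.0535, 2.2691) x3=(-0.1978, 0.9952, -0.4195)
step 33: x0=(0.3400, -0.5567, -0.8015) x1=(-0.1380, -0.9925, -0.1027) x2=(-2.5602, -1.0249, 2.2763) x3=(-0.2601, 0.9777, -0.4545)
step 34: x0=(0.3776, -0.5498, -0.7790) x1=(-0.1558, -0.9716, -0.1741) x2=(-2.5788, -0.9963, 2.2830) x3=(-0.3220, 0.9582, -0.4894)
step 35: x0=(0.4129, -0.5434, -0.7543) x1=(-0.1712, -0.9476, -0.2487) x2=(-2.5971, -0.9675, 2.2893) x3=(-0.3833, 0.9368, -0.5244)

4.3016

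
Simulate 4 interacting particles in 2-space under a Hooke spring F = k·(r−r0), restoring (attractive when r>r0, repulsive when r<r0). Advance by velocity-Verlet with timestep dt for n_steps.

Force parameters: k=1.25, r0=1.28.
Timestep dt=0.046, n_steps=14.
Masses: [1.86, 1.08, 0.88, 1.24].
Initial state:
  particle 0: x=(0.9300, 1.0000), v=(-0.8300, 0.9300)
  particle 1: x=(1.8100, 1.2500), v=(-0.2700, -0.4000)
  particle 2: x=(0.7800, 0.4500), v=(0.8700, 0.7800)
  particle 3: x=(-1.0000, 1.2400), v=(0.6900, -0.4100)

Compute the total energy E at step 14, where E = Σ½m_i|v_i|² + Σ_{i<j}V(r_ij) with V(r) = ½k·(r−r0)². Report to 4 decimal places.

step 0: x0=(0.9300, 1.0000) x1=(1.8100, 1.2500) x2=(0.7800, 0.4500) x3=(-1.0000, 1.2400)
step 1: x0=(0.8912, 1.0433) x1=(1.7961, 1.2317) x2=(0.8189, 0.4853) x3=(-0.9653, 1.2208)
step 2: x0=(0.8513, 1.0875) x1=(1.7795, 1.2136) x2=(0.8555, 0.5191) x3=(-0.9249, 1.2009)
step 3: x0=(0.8101, 1.1327) x1=(1.7606, 1.1958) x2=(0.8901, 0.5512) x3=(-0.8791, 1.1805)
step 4: x0=(0.7678, 1.1789) x1=(1.7395, 1.1784) x2=(0.9228, 0.5815) x3=(-0.8284, 1.1597)
step 5: x0=(0.7243, 1.2260) x1=(1.7165, 1.1613) x2=(0.9538, 0.6099) x3=(-0.7731, 1.1385)
step 6: x0=(0.6798, 1.2740) x1=(1.6919, 1.1446) x2=(0.9831, 0.6364) x3=(-0.7136, 1.1170)
step 7: x0=(0.6344, 1.3227) x1=(1.6660, 1.1284) x2=(1.0107, 0.6611) x3=(-0.6506, 1.0954)
step 8: x0=(0.5883, 1.3721) x1=(1.6391, 1.1127) x2=(1.0367, 0.6839) x3=(-0.5843, 1.0735)
step 9: x0=(0.5417, 1.4221) x1=(1.6114, 1.0976) x2=(1.0609, 0.7049) x3=(-0.5154, 1.0514)
step 10: x0=(0.4947, 1.4727) x1=(1.5832, 1.0833) x2=(1.0834, 0.7240) x3=(-0.4443, 1.0291)
step 11: x0=(0.4476, 1.5240) x1=(1.5548, 1.0697) x2=(1.1041, 0.7414) x3=(-0.3715, 1.0065)
step 12: x0=(0.4005, 1.5757) x1=(1.5264, 1.0570) x2=(1.1228, 0.7571) x3=(-0.2974, 0.9835)
step 13: x0=(0.3536, 1.6281) x1=(1.4983, 1.0454) x2=(1.1396, 0.7710) x3=(-0.2225, 0.9600)
step 14: x0=(0.3070, 1.6809) x1=(1.4707, 1.0350) x2=(1.1544, 0.7832) x3=(-0.1469, 0.9359)
step 0 velocities: v0=(-0.8300, 0.9300) v1=(-0.2700, -0.4000) v2=(0.8700, 0.7800) v3=(0.6900, -0.4100)
step 0: KE=2.5709, PE=2.4165, E=4.9874
step 14 velocities: v0=(-1.0108, 1.1551) v1=(-0.5914, -0.2123) v2=(0.2987, 0.2458) v3=(1.6466, -0.5320)
step 14: KE=4.3264, PE=0.6591, E=4.9856

4.9856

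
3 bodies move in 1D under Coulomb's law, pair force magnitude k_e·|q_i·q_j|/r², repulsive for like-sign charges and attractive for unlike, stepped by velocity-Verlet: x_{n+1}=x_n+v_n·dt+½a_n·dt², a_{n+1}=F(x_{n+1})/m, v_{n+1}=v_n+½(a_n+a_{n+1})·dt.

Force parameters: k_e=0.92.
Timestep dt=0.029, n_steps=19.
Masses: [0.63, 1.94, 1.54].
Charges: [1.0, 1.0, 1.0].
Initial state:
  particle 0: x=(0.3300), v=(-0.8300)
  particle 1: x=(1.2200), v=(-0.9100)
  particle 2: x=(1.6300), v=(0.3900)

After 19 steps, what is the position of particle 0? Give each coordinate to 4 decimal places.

(-0.4835)

step 0: x0=(0.3300) x1=(1.2200) x2=(1.6300)
step 1: x0=(0.3048) x1=(1.1927) x2=(1.6430)
step 2: x0=(0.2773) x1=(1.1639) x2=(1.6587)
step 3: x0=(0.2477) x1=(1.1340) x2=(1.6767)
step 4: x0=(0.2159) x1=(1.1032) x2=(1.6967)
step 5: x0=(0.1819) x1=(1.0718) x2=(1.7183)
step 6: x0=(0.1459) x1=(1.0400) x2=(1.7414)
step 7: x0=(0.1079) x1=(1.0079) x2=(1.7656)
step 8: x0=(0.0679) x1=(0.9755) x2=(1.7910)
step 9: x0=(0.0260) x1=(0.9431) x2=(1.8172)
step 10: x0=(-0.0178) x1=(0.9106) x2=(1.8443)
step 11: x0=(-0.0633) x1=(0.8781) x2=(1.8721)
step 12: x0=(-0.1105) x1=(0.8456) x2=(1.9005)
step 13: x0=(-0.1594) x1=(0.8132) x2=(1.9295)
step 14: x0=(-0.2099) x1=(0.7809) x2=(1.9590)
step 15: x0=(-0.2619) x1=(0.7488) x2=(1.9890)
step 16: x0=(-0.3153) x1=(0.7168) x2=(2.0194)
step 17: x0=(-0.3701) x1=(0.6849) x2=(2.0502)
step 18: x0=(-0.4262) x1=(0.6531) x2=(2.0814)
step 19: x0=(-0.4835) x1=(0.6215) x2=(2.1129)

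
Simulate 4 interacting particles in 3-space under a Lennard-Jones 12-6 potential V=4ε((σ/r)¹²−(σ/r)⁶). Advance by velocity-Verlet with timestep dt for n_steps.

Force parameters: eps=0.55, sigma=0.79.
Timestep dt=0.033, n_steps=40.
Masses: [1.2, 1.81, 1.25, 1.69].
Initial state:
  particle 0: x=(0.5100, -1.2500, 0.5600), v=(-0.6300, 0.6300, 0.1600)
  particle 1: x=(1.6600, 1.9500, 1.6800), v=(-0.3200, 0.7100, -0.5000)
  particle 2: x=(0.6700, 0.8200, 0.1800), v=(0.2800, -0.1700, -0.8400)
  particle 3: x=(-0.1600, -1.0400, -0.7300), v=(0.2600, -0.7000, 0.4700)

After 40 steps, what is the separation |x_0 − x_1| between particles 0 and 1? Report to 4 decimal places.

3.8708

step 0: x0=(0.5100, -1.2500, 0.5600) x1=(1.6600, 1.9500, 1.6800) x2=(0.6700, 0.8200, 0.1800) x3=(-0.1600, -1.0400, -0.7300)
step 1: x0=(0.4892, -1.2292, 0.5652) x1=(1.6494, 1.9734, 1.6635) x2=(0.6792, 0.8144, 0.1523) x3=(-0.1514, -1.0631, -0.7144)
step 2: x0=(0.4682, -1.2083, 0.5702) x1=(1.6389, 1.9968, 1.6470) x2=(0.6885, 0.8087, 0.1246) x3=(-0.1427, -1.0862, -0.6987)
step 3: x0=(0.4472, -1.1874, 0.5750) x1=(1.6283, 2.0203, 1.6305) x2=(0.6977, 0.8031, 0.0969) x3=(-0.1339, -1.1093, -0.6829)
step 4: x0=(0.4261, -1.1665, 0.5795) x1=(1.6177, 2.0437, 1.6139) x2=(0.7070, 0.7974, 0.0692) x3=(-0.1251, -1.1325, -0.6668)
step 5: x0=(0.4048, -1.1456, 0.5838) x1=(1.6071, 2.0671, 1.5974) x2=(0.7162, 0.7917, 0.0415) x3=(-0.1162, -1.1556, -0.6506)
step 6: x0=(0.3834, -1.1246, 0.5877) x1=(1.5966, 2.0905, 1.5809) x2=(0.7254, 0.7860, 0.0138) x3=(-0.1071, -1.1787, -0.6341)
step 7: x0=(0.3619, -1.1036, 0.5912) x1=(1.5860, 2.1139, 1.5643) x2=(0.7347, 0.7803, -0.0138) x3=(-0.0980, -1.2018, -0.6174)
step 8: x0=(0.3402, -1.0827, 0.5944) x1=(1.5754, 2.1373, 1.5478) x2=(0.7439, 0.7745, -0.0415) x3=(-0.0888, -1.2249, -0.6004)
step 9: x0=(0.3184, -1.0617, 0.5971) x1=(1.5648, 2.1607, 1.5312) x2=(0.7531, 0.7688, -0.0691) x3=(-0.0794, -1.2479, -0.5830)
step 10: x0=(0.2964, -1.0409, 0.5993) x1=(1.5542, 2.1840, 1.5147) x2=(0.7624, 0.7630, -0.0967) x3=(-0.0699, -1.2709, -0.5654)
step 11: x0=(0.2742, -1.0201, 0.6010) x1=(1.5436, 2.2074, 1.4981) x2=(0.7716, 0.7571, -0.1243) x3=(-0.0603, -1.2938, -0.5473)
step 12: x0=(0.2519, -0.9994, 0.6022) x1=(1.5330, 2.2308, 1.4816) x2=(0.7808, 0.7513, -0.1519) x3=(-0.0506, -1.3166, -0.5289)
step 13: x0=(0.2295, -0.9789, 0.6027) x1=(1.5224, 2.2542, 1.4650) x2=(0.7900, 0.7454, -0.1795) x3=(-0.0408, -1.3392, -0.5101)
step 14: x0=(0.2069, -0.9585, 0.6026) x1=(1.5118, 2.2775, 1.4484) x2=(0.7992, 0.7395, -0.2071) x3=(-0.0308, -1.3618, -0.4907)
step 15: x0=(0.1842, -0.9384, 0.6018) x1=(1.5012, 2.3009, 1.4319) x2=(0.8084, 0.7336, -0.2347) x3=(-0.0208, -1.3841, -0.4710)
step 16: x0=(0.1613, -0.9185, 0.6004) x1=(1.4906, 2.3243, 1.4153) x2=(0.8175, 0.7276, -0.2622) x3=(-0.0107, -1.4062, -0.4507)
step 17: x0=(0.1383, -0.8989, 0.5982) x1=(1.4800, 2.3476, 1.3987) x2=(0.8267, 0.7217, -0.2898) x3=(-0.0004, -1.4281, -0.4300)
step 18: x0=(0.1153, -0.8797, 0.5953) x1=(1.4694, 2.3710, 1.3821) x2=(0.8359, 0.7157, -0.3173) x3=(0.0099, -1.4497, -0.4087)
step 19: x0=(0.0922, -0.8609, 0.5917) x1=(1.4588, 2.3944, 1.3655) x2=(0.8450, 0.7097, -0.3448) x3=(0.0202, -1.4711, -0.3869)
step 20: x0=(0.0690, -0.8425, 0.5873) x1=(1.4482, 2.4177, 1.3490) x2=(0.8541, 0.7036, -0.3723) x3=(0.0306, -1.4921, -0.3647)
step 21: x0=(0.0458, -0.8245, 0.5822) x1=(1.4376, 2.4411, 1.3324) x2=(0.8633, 0.6976, -0.3998) x3=(0.0410, -1.5128, -0.3419)
step 22: x0=(0.0227, -0.8070, 0.5765) x1=(1.4270, 2.4644, 1.3158) x2=(0.8724, 0.6915, -0.4272) x3=(0.0514, -1.5330, -0.3186)
step 23: x0=(-0.0005, -0.7901, 0.5700) x1=(1.4164, 2.4877, 1.2992) x2=(0.8815, 0.6854, -0.4547) x3=(0.0618, -1.5530, -0.2949)
step 24: x0=(-0.0235, -0.7737, 0.5630) x1=(1.4058, 2.5111, 1.2826) x2=(0.8906, 0.6793, -0.4821) x3=(0.0722, -1.5725, -0.2707)
step 25: x0=(-0.0466, -0.7579, 0.5553) x1=(1.3952, 2.5344, 1.2660) x2=(0.8997, 0.6731, -0.5095) x3=(0.0825, -1.5916, -0.2461)
step 26: x0=(-0.0695, -0.7426, 0.5470) x1=(1.3845, 2.5578, 1.2494) x2=(0.9087, 0.6670, -0.5369) x3=(0.0928, -1.6103, -0.2211)
step 27: x0=(-0.0922, -0.7279, 0.5382) x1=(1.3739, 2.5811, 1.2328) x2=(0.9178, 0.6608, -0.5643) x3=(0.1030, -1.6285, -0.1957)
step 28: x0=(-0.1149, -0.7137, 0.5289) x1=(1.3633, 2.6044, 1.2162) x2=(0.9269, 0.6546, -0.5917) x3=(0.1131, -1.6464, -0.1700)
step 29: x0=(-0.1374, -0.7002, 0.5192) x1=(1.3527, 2.6278, 1.1996) x2=(0.9359, 0.6484, -0.6191) x3=(0.1231, -1.6638, -0.1440)
step 30: x0=(-0.1597, -0.6871, 0.5091) x1=(1.3421, 2.6511, 1.1830) x2=(0.9449, 0.6422, -0.6464) x3=(0.1330, -1.6809, -0.1178)
step 31: x0=(-0.1819, -0.6746, 0.4987) x1=(1.3315, 2.6744, 1.1664) x2=(0.9539, 0.6359, -0.6738) x3=(0.1427, -1.6975, -0.0913)
step 32: x0=(-0.2039, -0.6625, 0.4879) x1=(1.3209, 2.6978, 1.1498) x2=(0.9630, 0.6297, -0.7011) x3=(0.1524, -1.7138, -0.0646)
step 33: x0=(-0.2258, -0.6510, 0.4770) x1=(1.3103, 2.7211, 1.1332) x2=(0.9720, 0.6234, -0.7285) x3=(0.1620, -1.7298, -0.0377)
step 34: x0=(-0.2474, -0.6398, 0.4657) x1=(1.2996, 2.7444, 1.1166) x2=(0.9810, 0.6172, -0.7558) x3=(0.1714, -1.7455, -0.0106)
step 35: x0=(-0.2690, -0.6291, 0.4543) x1=(1.2890, 2.7678, 1.1000) x2=(0.9899, 0.6109, -0.7831) x3=(0.1808, -1.7608, 0.0165)
step 36: x0=(-0.2903, -0.6187, 0.4428) x1=(1.2784, 2.7911, 1.0834) x2=(0.9989, 0.6046, -0.8104) x3=(0.1900, -1.7759, 0.0438)
step 37: x0=(-0.3115, -0.6087, 0.4311) x1=(1.2678, 2.8144, 1.0668) x2=(1.0079, 0.5983, -0.8377) x3=(0.1991, -1.7908, 0.0712)
step 38: x0=(-0.3326, -0.5990, 0.4193) x1=(1.2572, 2.8377, 1.0501) x2=(1.0168, 0.5920, -0.8649) x3=(0.2082, -1.8054, 0.0986)
step 39: x0=(-0.3535, -0.5895, 0.4075) x1=(1.2466, 2.8611, 1.0335) x2=(1.0258, 0.5857, -0.8922) x3=(0.2171, -1.8198, 0.1260)
step 40: x0=(-0.3743, -0.5803, 0.3955) x1=(1.2360, 2.8844, 1.0169) x2=(1.0347, 0.5794, -0.9195) x3=(0.2260, -1.8341, 0.1535)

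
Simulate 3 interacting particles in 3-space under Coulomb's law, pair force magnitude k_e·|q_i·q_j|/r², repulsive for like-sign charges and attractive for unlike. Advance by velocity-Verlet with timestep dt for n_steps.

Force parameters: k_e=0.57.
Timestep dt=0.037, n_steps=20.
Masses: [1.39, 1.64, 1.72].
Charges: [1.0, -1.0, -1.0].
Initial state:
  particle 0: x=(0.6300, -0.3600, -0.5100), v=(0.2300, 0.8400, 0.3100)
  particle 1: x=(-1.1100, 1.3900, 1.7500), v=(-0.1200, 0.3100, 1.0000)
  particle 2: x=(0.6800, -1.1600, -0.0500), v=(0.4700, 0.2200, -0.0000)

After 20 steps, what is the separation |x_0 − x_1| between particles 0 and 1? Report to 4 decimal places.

step 0: x0=(0.6300, -0.3600, -0.5100) x1=(-1.1100, 1.3900, 1.7500) x2=(0.6800, -1.1600, -0.0500)
step 1: x0=(0.6385, -0.3292, -0.4983) x1=(-1.1144, 1.4015, 1.7870) x2=(0.6974, -1.1516, -0.0501)
step 2: x0=(0.6470, -0.2989, -0.4864) x1=(-1.1189, 1.4129, 1.8240) x2=(0.7148, -1.1429, -0.0505)
step 3: x0=(0.6556, -0.2692, -0.4741) x1=(-1.1233, 1.4244, 1.8610) x2=(0.7321, -1.1337, -0.0512)
step 4: x0=(0.6642, -0.2399, -0.4615) x1=(-1.1277, 1.4359, 1.8979) x2=(0.7494, -1.1240, -0.0521)
step 5: x0=(0.6728, -0.2112, -0.4486) x1=(-1.1321, 1.4474, 1.9349) x2=(0.7667, -1.1140, -0.0532)
step 6: x0=(0.6814, -0.1830, -0.4354) x1=(-1.1366, 1.4589, 1.9718) x2=(0.7840, -1.1036, -0.0545)
step 7: x0=(0.6900, -0.1552, -0.4220) x1=(-1.1410, 1.4704, 2.0087) x2=(0.8013, -1.0928, -0.0560)
step 8: x0=(0.6987, -0.1280, -0.4084) x1=(-1.1454, 1.4819, 2.0457) x2=(0.8185, -1.0816, -0.0576)
step 9: x0=(0.7075, -0.1012, -0.3946) x1=(-1.1498, 1.4934, 2.0826) x2=(0.8356, -1.0700, -0.0595)
step 10: x0=(0.7162, -0.0749, -0.3805) x1=(-1.1542, 1.5049, 2.1195) x2=(0.8528, -1.0580, -0.0614)
step 11: x0=(0.7250, -0.0490, -0.3663) x1=(-1.1586, 1.5164, 2.1564) x2=(0.8699, -1.0457, -0.0636)
step 12: x0=(0.7339, -0.0237, -0.3519) x1=(-1.1630, 1.5279, 2.1932) x2=(0.8870, -1.0329, -0.0658)
step 13: x0=(0.7428, 0.0012, -0.3373) x1=(-1.1674, 1.5394, 2.2301) x2=(0.9040, -1.0199, -0.0682)
step 14: x0=(0.7518, 0.0257, -0.3226) x1=(-1.1717, 1.5509, 2.2670) x2=(0.9209, -1.0064, -0.0707)
step 15: x0=(0.7608, 0.0497, -0.3077) x1=(-1.1761, 1.5624, 2.3038) x2=(0.9379, -0.9926, -0.0733)
step 16: x0=(0.7698, 0.0733, -0.2927) x1=(-1.1805, 1.5739, 2.3407) x2=(0.9547, -0.9785, -0.0760)
step 17: x0=(0.7790, 0.0965, -0.2775) x1=(-1.1848, 1.5855, 2.3775) x2=(0.9716, -0.9640, -0.0788)
step 18: x0=(0.7881, 0.1192, -0.2623) x1=(-1.1892, 1.5970, 2.4143) x2=(0.9883, -0.9491, -0.0817)
step 19: x0=(0.7974, 0.1415, -0.2469) x1=(-1.1935, 1.6085, 2.4511) x2=(1.0050, -0.9339, -0.0847)
step 20: x0=(0.8067, 0.1633, -0.2314) x1=(-1.1979, 1.6200, 2.4879) x2=(1.0217, -0.9184, -0.0877)

3.6790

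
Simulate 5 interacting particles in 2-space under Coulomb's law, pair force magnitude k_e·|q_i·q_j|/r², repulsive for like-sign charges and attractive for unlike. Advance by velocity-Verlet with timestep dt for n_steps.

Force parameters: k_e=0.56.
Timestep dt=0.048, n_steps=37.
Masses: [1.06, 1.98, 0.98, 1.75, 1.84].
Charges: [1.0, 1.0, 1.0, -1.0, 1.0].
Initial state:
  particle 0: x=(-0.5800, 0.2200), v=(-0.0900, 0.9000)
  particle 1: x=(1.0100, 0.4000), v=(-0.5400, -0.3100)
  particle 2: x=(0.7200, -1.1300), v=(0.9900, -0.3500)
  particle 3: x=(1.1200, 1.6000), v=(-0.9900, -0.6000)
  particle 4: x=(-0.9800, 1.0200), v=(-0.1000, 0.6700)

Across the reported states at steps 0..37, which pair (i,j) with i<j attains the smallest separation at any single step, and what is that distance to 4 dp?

step 0: x0=(-0.5800, 0.2200) x1=(1.0100, 0.4000) x2=(0.7200, -1.1300) x3=(1.1200, 1.6000) x4=(-0.9800, 1.0200)
step 1: x0=(-0.5842, 0.2627) x1=(0.9843, 0.3855) x2=(0.7677, -1.1472) x3=(1.0723, 1.5708) x4=(-0.9850, 1.0526)
step 2: x0=(-0.5883, 0.3044) x1=(0.9591, 0.3716) x2=(0.8156, -1.1651) x3=(1.0243, 1.5409) x4=(-0.9905, 1.0862)
step 3: x0=(-0.5921, 0.3450) x1=(0.9344, 0.3585) x2=(0.8639, -1.1838) x3=(0.9759, 1.5102) x4=(-0.9965, 1.1208)
step 4: x0=(-0.5956, 0.3846) x1=(0.9101, 0.3461) x2=(0.9124, -1.2031) x3=(0.9272, 1.4787) x4=(-1.0029, 1.1563)
step 5: x0=(-0.5988, 0.4232) x1=(0.8863, 0.3344) x2=(0.9612, -1.2232) x3=(0.8781, 1.4463) x4=(-1.0097, 1.1928)
step 6: x0=(-0.6016, 0.4609) x1=(0.8628, 0.3234) x2=(1.0102, -1.2439) x3=(0.8286, 1.4131) x4=(-1.0170, 1.2302)
step 7: x0=(-0.6041, 0.4975) x1=(0.8398, 0.3131) x2=(1.0596, -1.2652) x3=(0.7787, 1.3790) x4=(-1.0247, 1.2686)
step 8: x0=(-0.6061, 0.5332) x1=(0.8171, 0.3036) x2=(1.1092, -1.2870) x3=(0.7285, 1.3440) x4=(-1.0329, 1.3080)
step 9: x0=(-0.6076, 0.5681) x1=(0.7948, 0.2948) x2=(1.1592, -1.3095) x3=(0.6777, 1.3081) x4=(-1.0414, 1.3482)
step 10: x0=(-0.6087, 0.6022) x1=(0.7728, 0.2867) x2=(1.2094, -1.3324) x3=(0.6266, 1.2712) x4=(-1.0502, 1.3893)
step 11: x0=(-0.6092, 0.6355) x1=(0.7510, 0.2793) x2=(1.2598, -1.3559) x3=(0.5750, 1.2333) x4=(-1.0594, 1.4313)
step 12: x0=(-0.6090, 0.6681) x1=(0.7295, 0.2726) x2=(1.3106, -1.3798) x3=(0.5229, 1.1943) x4=(-1.0690, 1.4741)
step 13: x0=(-0.6082, 0.7001) x1=(0.7083, 0.2667) x2=(1.3616, -1.4041) x3=(0.4703, 1.1543) x4=(-1.0788, 1.5177)
step 14: x0=(-0.6065, 0.7316) x1=(0.6871, 0.2616) x2=(1.4129, -1.4289) x3=(0.4172, 1.1133) x4=(-1.0889, 1.5621)
step 15: x0=(-0.6040, 0.7626) x1=(0.6661, 0.2572) x2=(1.4644, -1.4540) x3=(0.3636, 1.0711) x4=(-1.0992, 1.6071)
step 16: x0=(-0.6003, 0.7932) x1=(0.6452, 0.2535) x2=(1.5162, -1.4794) x3=(0.3094, 1.0278) x4=(-1.1098, 1.6528)
step 17: x0=(-0.5955, 0.8235) x1=(0.6242, 0.2507) x2=(1.5682, -1.5052) x3=(0.2545, 0.9834) x4=(-1.1206, 1.6991)
step 18: x0=(-0.5890, 0.8535) x1=(0.6031, 0.2486) x2=(1.6204, -1.5312) x3=(0.1989, 0.9379) x4=(-1.1317, 1.7459)
step 19: x0=(-0.5808, 0.8830) x1=(0.5819, 0.2473) x2=(1.6728, -1.5576) x3=(0.1426, 0.8913) x4=(-1.1429, 1.7933)
step 20: x0=(-0.5704, 0.9122) x1=(0.5604, 0.2467) x2=(1.7254, -1.5842) x3=(0.0853, 0.8439) x4=(-1.1544, 1.8411)
step 21: x0=(-0.5573, 0.9406) x1=(0.5385, 0.2469) x2=(1.7782, -1.6110) x3=(0.0269, 0.7957) x4=(-1.1661, 1.8894)
step 22: x0=(-0.5411, 0.9678) x1=(0.5162, 0.2477) x2=(1.8311, -1.6381) x3=(-0.0327, 0.7472) x4=(-1.1779, 1.9381)
step 23: x0=(-0.5215, 0.9933) x1=(0.4933, 0.2491) x2=(1.8842, -1.6654) x3=(-0.0937, 0.6988) x4=(-1.1900, 1.9871)
step 24: x0=(-0.4984, 1.0159) x1=(0.4699, 0.2510) x2=(1.9375, -1.6928) x3=(-0.1559, 0.6514) x4=(-1.2023, 2.0365)
step 25: x0=(-0.4721, 1.0350) x1=(0.4458, 0.2533) x2=(1.9910, -1.7205) x3=(-0.2192, 0.6055) x4=(-1.2149, 2.0861)
step 26: x0=(-0.4437, 1.0498) x1=(0.4210, 0.2559) x2=(2.0445, -1.7484) x3=(-0.2829, 0.5617) x4=(-1.2276, 2.1360)
step 27: x0=(-0.4141, 1.0604) x1=(0.3956, 0.2585) x2=(2.0982, -1.7764) x3=(-0.3464, 0.5201) x4=(-1.2406, 2.1862)
step 28: x0=(-0.3844, 1.0671) x1=(0.3695, 0.2612) x2=(2.1520, -1.8047) x3=(-0.4091, 0.4808) x4=(-1.2538, 2.2366)
step 29: x0=(-0.3552, 1.0706) x1=(0.3429, 0.2637) x2=(2.2060, -1.8330) x3=(-0.4706, 0.4435) x4=(-1.2671, 2.2872)
step 30: x0=(-0.3270, 1.0717) x1=(0.3157, 0.2660) x2=(2.2601, -1.8616) x3=(-0.5309, 0.4078) x4=(-1.2807, 2.3380)
step 31: x0=(-0.3000, 1.0708) x1=(0.2880, 0.2679) x2=(2.3142, -1.8902) x3=(-0.5897, 0.3736) x4=(-1.2944, 2.3889)
step 32: x0=(-0.2744, 1.0687) x1=(0.2599, 0.2694) x2=(2.3685, -1.9191) x3=(-0.6471, 0.3405) x4=(-1.3084, 2.4400)
step 33: x0=(-0.2501, 1.0658) x1=(0.2314, 0.2703) x2=(2.4229, -1.9480) x3=(-0.7031, 0.3085) x4=(-1.3225, 2.4913)
step 34: x0=(-0.2271, 1.0625) x1=(0.2026, 0.2706) x2=(2.4774, -1.9771) x3=(-0.7578, 0.2774) x4=(-1.3367, 2.5426)
step 35: x0=(-0.2055, 1.0592) x1=(0.1734, 0.2702) x2=(2.5320, -2.0064) x3=(-0.8112, 0.2470) x4=(-1.3512, 2.5942)
step 36: x0=(-0.1851, 1.0562) x1=(0.1439, 0.2689) x2=(2.5867, -2.0357) x3=(-0.8634, 0.2174) x4=(-1.3657, 2.6458)
step 37: x0=(-0.1659, 1.0537) x1=(0.1142, 0.2668) x2=(2.6415, -2.0652) x3=(-0.9145, 0.1883) x4=(-1.3804, 2.6976)

pair (0,3), distance 0.4985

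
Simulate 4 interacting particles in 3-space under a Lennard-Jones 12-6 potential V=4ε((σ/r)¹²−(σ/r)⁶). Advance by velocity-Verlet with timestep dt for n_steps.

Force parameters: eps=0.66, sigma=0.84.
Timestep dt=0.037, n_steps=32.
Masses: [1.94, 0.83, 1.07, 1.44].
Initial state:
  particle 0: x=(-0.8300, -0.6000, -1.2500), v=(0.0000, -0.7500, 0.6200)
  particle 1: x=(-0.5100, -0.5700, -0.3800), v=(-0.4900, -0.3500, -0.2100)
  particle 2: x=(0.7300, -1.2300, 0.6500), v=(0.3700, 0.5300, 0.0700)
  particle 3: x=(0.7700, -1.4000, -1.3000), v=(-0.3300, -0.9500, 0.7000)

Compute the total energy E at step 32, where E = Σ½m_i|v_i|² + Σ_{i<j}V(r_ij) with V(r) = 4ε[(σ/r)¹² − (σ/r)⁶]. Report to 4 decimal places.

step 0: x0=(-0.8300, -0.6000, -1.2500) x1=(-0.5100, -0.5700, -0.3800) x2=(0.7300, -1.2300, 0.6500) x3=(0.7700, -1.4000, -1.3000)
step 1: x0=(-0.8301, -0.6278, -1.2274) x1=(-0.5277, -0.5830, -0.3870) x2=(0.7436, -1.2104, 0.6525) x3=(0.7577, -1.4351, -1.2741)
step 2: x0=(-0.8312, -0.6557, -1.2078) x1=(-0.5427, -0.5958, -0.3869) x2=(0.7572, -1.1907, 0.6549) x3=(0.7453, -1.4701, -1.2480)
step 3: x0=(-0.8343, -0.6842, -1.1939) x1=(-0.5527, -0.6077, -0.3734) x2=(0.7706, -1.1710, 0.6571) x3=(0.7327, -1.5050, -1.2219)
step 4: x0=(-0.8393, -0.7132, -1.1860) x1=(-0.5577, -0.6184, -0.3460) x2=(0.7839, -1.1512, 0.6591) x3=(0.7200, -1.5399, -1.1956)
step 5: x0=(-0.8454, -0.7426, -1.1814) x1=(-0.5598, -0.6284, -0.3106) x2=(0.7971, -1.1315, 0.6610) x3=(0.7071, -1.5746, -1.1693)
step 6: x0=(-0.8517, -0.7722, -1.1777) x1=(-0.5610, -0.6383, -0.2733) x2=(0.8102, -1.1117, 0.6627) x3=(0.6941, -1.6092, -1.1428)
step 7: x0=(-0.8578, -0.8017, -1.1735) x1=(-0.5623, -0.6484, -0.2371) x2=(0.8232, -1.0919, 0.6642) x3=(0.6809, -1.6437, -1.1163)
step 8: x0=(-0.8635, -0.8311, -1.1682) x1=(-0.5642, -0.6591, -0.2032) x2=(0.8360, -1.0720, 0.6656) x3=(0.6676, -1.6781, -1.0896)
step 9: x0=(-0.8687, -0.8603, -1.1617) x1=(-0.5666, -0.6704, -0.1722) x2=(0.8487, -1.0522, 0.6668) x3=(0.6542, -1.7124, -1.0629)
step 10: x0=(-0.8735, -0.8893, -1.1540) x1=(-0.5697, -0.6824, -0.1441) x2=(0.8612, -1.0323, 0.6678) x3=(0.6406, -1.7465, -1.0361)
step 11: x0=(-0.8778, -0.9182, -1.1450) x1=(-0.5734, -0.6952, -0.1187) x2=(0.8735, -1.0125, 0.6686) x3=(0.6270, -1.7806, -1.0092)
step 12: x0=(-0.8817, -0.9467, -1.1348) x1=(-0.5775, -0.7086, -0.0960) x2=(0.8856, -0.9926, 0.6693) x3=(0.6131, -1.8145, -0.9821)
step 13: x0=(-0.8853, -0.9751, -1.1236) x1=(-0.5822, -0.7227, -0.0759) x2=(0.8976, -0.9728, 0.6698) x3=(0.5992, -1.8483, -0.9551)
step 14: x0=(-0.8884, -1.0033, -1.1112) x1=(-0.5873, -0.7375, -0.0582) x2=(0.9094, -0.9529, 0.6701) x3=(0.5851, -1.8820, -0.9279)
step 15: x0=(-0.8912, -1.0312, -1.0978) x1=(-0.5928, -0.7531, -0.0428) x2=(0.9210, -0.9331, 0.6702) x3=(0.5709, -1.9155, -0.9007)
step 16: x0=(-0.8936, -1.0590, -1.0833) x1=(-0.5986, -0.7694, -0.0299) x2=(0.9324, -0.9133, 0.6702) x3=(0.5566, -1.9489, -0.8733)
step 17: x0=(-0.8956, -1.0864, -1.0678) x1=(-0.6049, -0.7864, -0.0193) x2=(0.9436, -0.8936, 0.6701) x3=(0.5421, -1.9822, -0.8460)
step 18: x0=(-0.8973, -1.1137, -1.0513) x1=(-0.6116, -0.8043, -0.0111) x2=(0.9546, -0.8739, 0.6698) x3=(0.5275, -2.0153, -0.8185)
step 19: x0=(-0.8985, -1.1406, -1.0337) x1=(-0.6187, -0.8229, -0.0053) x2=(0.9655, -0.8542, 0.6694) x3=(0.5127, -2.0483, -0.7910)
step 20: x0=(-0.8995, -1.1673, -1.0150) x1=(-0.6262, -0.8424, -0.0020) x2=(0.9762, -0.8345, 0.6689) x3=(0.4979, -2.0811, -0.7635)
step 21: x0=(-0.9000, -1.1937, -0.9951) x1=(-0.6342, -0.8629, -0.0014) x2=(0.9867, -0.8149, 0.6682) x3=(0.4829, -2.1138, -0.7359)
step 22: x0=(-0.9001, -1.2197, -0.9740) x1=(-0.6426, -0.8843, -0.0034) x2=(0.9971, -0.7953, 0.6675) x3=(0.4677, -2.1463, -0.7083)
step 23: x0=(-0.8998, -1.2454, -0.9518) x1=(-0.6516, -0.9068, -0.0083) x2=(1.0074, -0.7758, 0.6666) x3=(0.4524, -2.1787, -0.6806)
step 24: x0=(-0.8992, -1.2707, -0.9282) x1=(-0.6611, -0.9304, -0.0160) x2=(1.0175, -0.7564, 0.6657) x3=(0.4369, -2.2109, -0.6529)
step 25: x0=(-0.8981, -1.2956, -0.9036) x1=(-0.6710, -0.9551, -0.0262) x2=(1.0275, -0.7369, 0.6647) x3=(0.4213, -2.2429, -0.6252)
step 26: x0=(-0.8968, -1.3204, -0.8783) x1=(-0.6812, -0.9804, -0.0380) x2=(1.0375, -0.7175, 0.6637) x3=(0.4055, -2.2748, -0.5975)
step 27: x0=(-0.8954, -1.3454, -0.8535) x1=(-0.6909, -1.0054, -0.0488) x2=(1.0473, -0.6982, 0.6626) x3=(0.3895, -2.3065, -0.5697)
step 28: x0=(-0.8947, -1.3716, -0.8312) x1=(-0.6988, -1.0280, -0.0534) x2=(1.0570, -0.6789, 0.6614) x3=(0.3733, -2.3380, -0.5419)
step 29: x0=(-0.8952, -1.4002, -0.8142) x1=(-0.7034, -1.0451, -0.0456) x2=(1.0666, -0.6597, 0.6602) x3=(0.3570, -2.3693, -0.5141)
step 30: x0=(-0.8970, -1.4317, -0.8032) x1=(-0.7043, -1.0558, -0.0237) x2=(1.0762, -0.6404, 0.6589) x3=(0.3405, -2.4004, -0.4864)
step 31: x0=(-0.8997, -1.4650, -0.7958) x1=(-0.7030, -1.0626, 0.0065) x2=(1.0857, -0.6213, 0.6576) x3=(0.3237, -2.4313, -0.4586)
step 32: x0=(-0.9025, -1.4989, -0.7893) x1=(-0.7009, -1.0683, 0.0391) x2=(1.0951, -0.6021, 0.6562) x3=(0.3068, -2.4620, -0.4308)
step 0 velocities: v0=(0.0000, -0.7500, 0.6200) v1=(-0.4900, -0.3500, -0.2100) v2=(0.3700, 0.5300, 0.0700) v3=(-0.3300, -0.9500, 0.7000)
step 0: KE=2.3944, PE=-0.7621, E=1.6323
step 32 velocities: v0=(-0.0727, -0.9148, 0.1792) v1=(0.0562, -0.1617, 0.8702) v2=(0.2533, 0.5169, -0.0370) v3=(-0.4602, -0.8268, 0.7507)
step 32: KE=2.4029, PE=-0.7673, E=1.6356

1.6356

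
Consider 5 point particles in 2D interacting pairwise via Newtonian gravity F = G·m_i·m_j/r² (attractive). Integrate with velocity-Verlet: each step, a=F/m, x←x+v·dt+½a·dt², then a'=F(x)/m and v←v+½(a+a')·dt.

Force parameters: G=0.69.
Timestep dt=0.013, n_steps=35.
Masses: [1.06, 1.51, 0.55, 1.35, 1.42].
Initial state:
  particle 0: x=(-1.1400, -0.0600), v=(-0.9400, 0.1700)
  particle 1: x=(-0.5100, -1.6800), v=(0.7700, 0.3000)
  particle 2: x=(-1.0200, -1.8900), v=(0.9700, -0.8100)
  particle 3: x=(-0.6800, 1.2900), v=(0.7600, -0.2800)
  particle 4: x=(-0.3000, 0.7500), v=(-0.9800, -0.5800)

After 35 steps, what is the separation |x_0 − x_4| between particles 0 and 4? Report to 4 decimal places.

0.9201

step 0: x0=(-1.1400, -0.0600) x1=(-0.5100, -1.6800) x2=(-1.0200, -1.8900) x3=(-0.6800, 1.2900) x4=(-0.3000, 0.7500)
step 1: x0=(-1.1522, -0.0577) x1=(-0.5001, -1.6761) x2=(-1.0071, -1.9004) x3=(-0.6700, 1.2862) x4=(-0.3129, 0.7426)
step 2: x0=(-1.1642, -0.0554) x1=(-0.4904, -1.6722) x2=(-0.9937, -1.9105) x3=(-0.6598, 1.2819) x4=(-0.3260, 0.7353)
step 3: x0=(-1.1760, -0.0530) x1=(-0.4809, -1.6683) x2=(-0.9798, -1.9202) x3=(-0.6495, 1.2772) x4=(-0.3395, 0.7283)
step 4: x0=(-1.1878, -0.0505) x1=(-0.4716, -1.6644) x2=(-0.9654, -1.9297) x3=(-0.6389, 1.2721) x4=(-0.3532, 0.7215)
step 5: x0=(-1.1993, -0.0479) x1=(-0.4625, -1.6605) x2=(-0.9504, -1.9388) x3=(-0.6282, 1.2665) x4=(-0.3671, 0.7150)
step 6: x0=(-1.2108, -0.0452) x1=(-0.4536, -1.6567) x2=(-0.9350, -1.9475) x3=(-0.6173, 1.2605) x4=(-0.3813, 0.7088)
step 7: x0=(-1.2220, -0.0424) x1=(-0.4449, -1.6529) x2=(-0.9191, -1.9559) x3=(-0.6063, 1.2539) x4=(-0.3958, 0.7029)
step 8: x0=(-1.2332, -0.0395) x1=(-0.4363, -1.6490) x2=(-0.9028, -1.9639) x3=(-0.5951, 1.2468) x4=(-0.4105, 0.6973)
step 9: x0=(-1.2441, -0.0366) x1=(-0.4280, -1.6453) x2=(-0.8859, -1.9716) x3=(-0.5838, 1.2392) x4=(-0.4254, 0.6920)
step 10: x0=(-1.2549, -0.0335) x1=(-0.4198, -1.6415) x2=(-0.8687, -1.9788) x3=(-0.5723, 1.2309) x4=(-0.4405, 0.6870)
step 11: x0=(-1.2655, -0.0304) x1=(-0.4118, -1.6378) x2=(-0.8509, -1.9857) x3=(-0.5608, 1.2221) x4=(-0.4559, 0.6825)
step 12: x0=(-1.2760, -0.0271) x1=(-0.4040, -1.6342) x2=(-0.8328, -1.9921) x3=(-0.5492, 1.2127) x4=(-0.4714, 0.6783)
step 13: x0=(-1.2862, -0.0237) x1=(-0.3964, -1.6305) x2=(-0.8142, -1.9981) x3=(-0.5375, 1.2026) x4=(-0.4871, 0.6746)
step 14: x0=(-1.2963, -0.0203) x1=(-0.3889, -1.6270) x2=(-0.7952, -2.0037) x3=(-0.5258, 1.1919) x4=(-0.5029, 0.6713)
step 15: x0=(-1.3062, -0.0167) x1=(-0.3817, -1.6235) x2=(-0.7757, -2.0088) x3=(-0.5142, 1.1805) x4=(-0.5188, 0.6685)
step 16: x0=(-1.3159, -0.0131) x1=(-0.3745, -1.6201) x2=(-0.7559, -2.0134) x3=(-0.5025, 1.1683) x4=(-0.5348, 0.6662)
step 17: x0=(-1.3255, -0.0093) x1=(-0.3676, -1.6167) x2=(-0.7357, -2.0176) x3=(-0.4909, 1.1555) x4=(-0.5508, 0.6643)
step 18: x0=(-1.3348, -0.0054) x1=(-0.3608, -1.6134) x2=(-0.7150, -2.0212) x3=(-0.4795, 1.1419) x4=(-0.5669, 0.6630)
step 19: x0=(-1.3439, -0.0014) x1=(-0.3542, -1.6102) x2=(-0.6940, -2.0244) x3=(-0.4682, 1.1275) x4=(-0.5829, 0.6622)
step 20: x0=(-1.3529, 0.0027) x1=(-0.3478, -1.6071) x2=(-0.6726, -2.0269) x3=(-0.4571, 1.1123) x4=(-0.5988, 0.6620)
step 21: x0=(-1.3616, 0.0069) x1=(-0.3415, -1.6041) x2=(-0.6508, -2.0290) x3=(-0.4463, 1.0964) x4=(-0.6147, 0.6623)
step 22: x0=(-1.3702, 0.0112) x1=(-0.3354, -1.6012) x2=(-0.6286, -2.0304) x3=(-0.4358, 1.0796) x4=(-0.6303, 0.6632)
step 23: x0=(-1.3785, 0.0157) x1=(-0.3294, -1.5984) x2=(-0.6061, -2.0313) x3=(-0.4257, 1.0621) x4=(-0.6457, 0.6646)
step 24: x0=(-1.3866, 0.0202) x1=(-0.3236, -1.5957) x2=(-0.5832, -2.0315) x3=(-0.4159, 1.0438) x4=(-0.6609, 0.6666)
step 25: x0=(-1.3945, 0.0249) x1=(-0.3180, -1.5932) x2=(-0.5600, -2.0310) x3=(-0.4067, 1.0248) x4=(-0.6757, 0.6690)
step 26: x0=(-1.4022, 0.0297) x1=(-0.3125, -1.5908) x2=(-0.5365, -2.0299) x3=(-0.3981, 1.0050) x4=(-0.6901, 0.6720)
step 27: x0=(-1.4096, 0.0347) x1=(-0.3071, -1.5886) x2=(-0.5126, -2.0281) x3=(-0.3900, 0.9845) x4=(-0.7041, 0.6755)
step 28: x0=(-1.4168, 0.0397) x1=(-0.3019, -1.5865) x2=(-0.4885, -2.0256) x3=(-0.3826, 0.9633) x4=(-0.7176, 0.6793)
step 29: x0=(-1.4238, 0.0449) x1=(-0.2968, -1.5846) x2=(-0.4640, -2.0222) x3=(-0.3759, 0.9414) x4=(-0.7306, 0.6836)
step 30: x0=(-1.4306, 0.0503) x1=(-0.2918, -1.5829) x2=(-0.4393, -2.0181) x3=(-0.3699, 0.9190) x4=(-0.7430, 0.6882)
step 31: x0=(-1.4371, 0.0557) x1=(-0.2870, -1.5814) x2=(-0.4143, -2.0131) x3=(-0.3647, 0.8961) x4=(-0.7549, 0.6931)
step 32: x0=(-1.4434, 0.0613) x1=(-0.2823, -1.5801) x2=(-0.3891, -2.0072) x3=(-0.3603, 0.8727) x4=(-0.7660, 0.6983)
step 33: x0=(-1.4495, 0.0671) x1=(-0.2776, -1.5791) x2=(-0.3636, -2.0004) x3=(-0.3568, 0.8489) x4=(-0.7766, 0.7036)
step 34: x0=(-1.4553, 0.0729) x1=(-0.2731, -1.5783) x2=(-0.3380, -1.9925) x3=(-0.3541, 0.8247) x4=(-0.7865, 0.7091)
step 35: x0=(-1.4609, 0.0790) x1=(-0.2687, -1.5778) x2=(-0.3123, -1.9837) x3=(-0.3523, 0.8002) x4=(-0.7957, 0.7146)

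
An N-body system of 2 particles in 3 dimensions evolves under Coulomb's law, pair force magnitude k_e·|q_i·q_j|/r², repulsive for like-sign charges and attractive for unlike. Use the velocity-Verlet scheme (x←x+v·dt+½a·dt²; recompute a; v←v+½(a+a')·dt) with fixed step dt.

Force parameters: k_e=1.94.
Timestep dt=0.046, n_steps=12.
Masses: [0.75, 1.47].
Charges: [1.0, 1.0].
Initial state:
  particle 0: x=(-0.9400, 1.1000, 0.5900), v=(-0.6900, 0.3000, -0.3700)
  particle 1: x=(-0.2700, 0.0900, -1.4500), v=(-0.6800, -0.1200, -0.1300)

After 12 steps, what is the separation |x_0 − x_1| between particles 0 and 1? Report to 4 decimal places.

step 0: x0=(-0.9400, 1.1000, 0.5900) x1=(-0.2700, 0.0900, -1.4500)
step 1: x0=(-0.9719, 1.1140, 0.5734) x1=(-0.3012, 0.0844, -1.4562)
step 2: x0=(-1.0040, 1.1284, 0.5576) x1=(-0.3323, 0.0785, -1.4628)
step 3: x0=(-1.0365, 1.1433, 0.5427) x1=(-0.3632, 0.0725, -1.4699)
step 4: x0=(-1.0692, 1.1586, 0.5286) x1=(-0.3940, 0.0662, -1.4773)
step 5: x0=(-1.1021, 1.1743, 0.5152) x1=(-0.4246, 0.0597, -1.4852)
step 6: x0=(-1.1354, 1.1905, 0.5027) x1=(-0.4552, 0.0529, -1.4935)
step 7: x0=(-1.1689, 1.2071, 0.4910) x1=(-0.4855, 0.0460, -1.5022)
step 8: x0=(-1.2027, 1.2242, 0.4801) x1=(-0.5158, 0.0388, -1.5112)
step 9: x0=(-1.2367, 1.2418, 0.4699) x1=(-0.5459, 0.0313, -1.5207)
step 10: x0=(-1.2711, 1.2598, 0.4605) x1=(-0.5758, 0.0237, -1.5306)
step 11: x0=(-1.3056, 1.2783, 0.4519) x1=(-0.6057, 0.0158, -1.5408)
step 12: x0=(-1.3405, 1.2972, 0.4440) x1=(-0.6354, 0.0076, -1.5515)

2.4783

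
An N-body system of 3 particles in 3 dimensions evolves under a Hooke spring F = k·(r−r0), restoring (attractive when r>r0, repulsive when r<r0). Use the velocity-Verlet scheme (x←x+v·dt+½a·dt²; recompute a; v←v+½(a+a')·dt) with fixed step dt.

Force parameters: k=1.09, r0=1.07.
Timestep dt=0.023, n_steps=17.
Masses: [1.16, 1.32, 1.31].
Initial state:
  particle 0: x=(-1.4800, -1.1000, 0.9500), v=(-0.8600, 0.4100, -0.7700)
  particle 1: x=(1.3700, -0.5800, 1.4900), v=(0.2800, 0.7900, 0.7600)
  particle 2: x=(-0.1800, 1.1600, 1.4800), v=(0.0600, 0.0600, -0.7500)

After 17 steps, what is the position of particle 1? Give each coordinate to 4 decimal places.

(1.3072, -0.2403, 1.7506)

step 0: x0=(-1.4800, -1.1000, 0.9500) x1=(1.3700, -0.5800, 1.4900) x2=(-0.1800, 1.1600, 1.4800)
step 1: x0=(-1.4991, -1.0902, 0.9325) x1=(1.3759, -0.5617, 1.5074) x2=(-0.1786, 1.1609, 1.4627)
step 2: x0=(-1.5170, -1.0795, 0.9152) x1=(1.3806, -0.5431, 1.5246) x2=(-0.1772, 1.1607, 1.4452)
step 3: x0=(-1.5335, -1.0679, 0.8984) x1=(1.3841, -0.5243, 1.5417) x2=(-0.1758, 1.1596, 1.4277)
step 4: x0=(-1.5486, -1.0556, 0.8819) x1=(1.3864, -0.5053, 1.5585) x2=(-0.1743, 1.1575, 1.4100)
step 5: x0=(-1.5624, -1.0424, 0.8658) x1=(1.3875, -0.4860, 1.5751) x2=(-0.1729, 1.1545, 1.3922)
step 6: x0=(-1.5749, -1.0284, 0.8501) x1=(1.3874, -0.4665, 1.5915) x2=(-0.1714, 1.1504, 1.3743)
step 7: x0=(-1.5859, -1.0135, 0.8347) x1=(1.3861, -0.4468, 1.6076) x2=(-0.1700, 1.1455, 1.3564)
step 8: x0=(-1.5956, -0.9978, 0.8198) x1=(1.3836, -0.4269, 1.6234) x2=(-0.1686, 1.1395, 1.3383)
step 9: x0=(-1.6038, -0.9813, 0.8053) x1=(1.3799, -0.4068, 1.6389) x2=(-0.1672, 1.1327, 1.3202)
step 10: x0=(-1.6107, -0.9640, 0.7912) x1=(1.3750, -0.3865, 1.6541) x2=(-0.1658, 1.1250, 1.3020)
step 11: x0=(-1.6162, -0.9459, 0.7776) x1=(1.3689, -0.3660, 1.6690) x2=(-0.1644, 1.1164, 1.2838)
step 12: x0=(-1.6202, -0.9270, 0.7644) x1=(1.3616, -0.3454, 1.6836) x2=(-0.1631, 1.1069, 1.2655)
step 13: x0=(-1.6229, -0.9074, 0.7516) x1=(1.3531, -0.3247, 1.6977) x2=(-0.1618, 1.0967, 1.2472)
step 14: x0=(-1.6241, -0.8869, 0.7393) x1=(1.3434, -0.3038, 1.7116) x2=(-0.1606, 1.0855, 1.2289)
step 15: x0=(-1.6240, -0.8657, 0.7275) x1=(1.3325, -0.2827, 1.7250) x2=(-0.1594, 1.0736, 1.2105)
step 16: x0=(-1.6225, -0.8438, 0.7161) x1=(1.3204, -0.2616, 1.7380) x2=(-0.1582, 1.0609, 1.1921)
step 17: x0=(-1.6195, -0.8211, 0.7052) x1=(1.3072, -0.2403, 1.7506) x2=(-0.1571, 1.0475, 1.1738)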